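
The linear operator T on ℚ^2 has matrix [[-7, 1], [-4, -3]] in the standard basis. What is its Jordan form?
J = [[-5, 1], [0, -5]]

The characteristic polynomial is det(xI - A) = (x + 5)^2, so the eigenvalues are -5 (algebraic multiplicity 2).

For λ = -5: rank(A + 5I) = 1, rank((A + 5I)^2) = 0. The eigenspace has dimension 2 - 1 = 1, so there is 1 Jordan block; the rank sequence gives block sizes [2].

Assembling the blocks gives the Jordan form J above.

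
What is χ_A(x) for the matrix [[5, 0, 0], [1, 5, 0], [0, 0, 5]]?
χ_A(x) = (x - 5)^3

xI - A = [[x - 5, 0, 0], [-1, x - 5, 0], [0, 0, x - 5]].

Expanding det(xI - A) along the first row:
det(xI - A) = + (x - 5)·det([[x - 5, 0], [0, x - 5]]) - (0)·det([[-1, 0], [0, x - 5]]) + (0)·det([[-1, x - 5], [0, 0]]).

Evaluating gives χ_A(x) = x^3 - 15x^2 + 75x - 125 = (x - 5)^3.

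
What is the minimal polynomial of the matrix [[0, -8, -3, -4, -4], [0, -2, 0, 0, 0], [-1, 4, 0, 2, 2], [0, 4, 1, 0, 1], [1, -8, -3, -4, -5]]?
m_A(x) = (x + 1)^2(x + 2)

The characteristic polynomial factors as (x + 1)^3(x + 2)^2. The minimal polynomial is ∏(x - λ)^{k_λ} where k_λ is the size of the largest Jordan block at λ.

For λ = -2: rank(A + 2I) = 3, and the largest Jordan block has size 1 (the smallest k with rank((A + 2I)^k) = rank((A + 2I)^(k+1))).
For λ = -1: rank(A + I) = 3, and the largest Jordan block has size 2 (the smallest k with rank((A + I)^k) = rank((A + I)^(k+1))).

So m_A(x) = (x + 1)^2(x + 2).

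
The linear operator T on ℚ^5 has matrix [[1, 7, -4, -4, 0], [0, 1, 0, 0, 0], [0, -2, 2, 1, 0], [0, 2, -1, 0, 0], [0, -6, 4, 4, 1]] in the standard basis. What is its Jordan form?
J = [[1, 1, 0, 0, 0], [0, 1, 0, 0, 0], [0, 0, 1, 1, 0], [0, 0, 0, 1, 0], [0, 0, 0, 0, 1]]

The characteristic polynomial is det(xI - A) = (x - 1)^5, so the eigenvalues are 1 (algebraic multiplicity 5).

For λ = 1: rank(A - I) = 2, rank((A - I)^2) = 0. The eigenspace has dimension 5 - 2 = 3, so there are 3 Jordan blocks; the rank sequence gives block sizes [2, 2, 1].

Assembling the blocks gives the Jordan form J above.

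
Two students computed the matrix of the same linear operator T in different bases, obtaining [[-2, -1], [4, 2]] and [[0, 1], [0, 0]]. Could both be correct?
Two matrices over a field are similar if and only if they have the same invariant factors.

Both A and B have characteristic polynomial x^2 and minimal polynomial x^2. Computing further, both have invariant factors x^2. Hence A and B are similar.

Yes.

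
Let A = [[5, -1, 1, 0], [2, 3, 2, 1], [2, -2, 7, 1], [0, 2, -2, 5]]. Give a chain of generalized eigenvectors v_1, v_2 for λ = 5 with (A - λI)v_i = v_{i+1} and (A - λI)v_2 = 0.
We seek v_1 ∈ ker((A - 5I)^2) \ ker(A - 5I), then set v_{i+1} = (A - 5I) v_i.

One such chain is v_1 = [[-1, -2, -1, 2]]^T, v_2 = [[1, 2, 2, -2]]^T. Check: (A - 5I) v_2 = [[0, 0, 0, 0]]^T = 0.

v_1 = [[-1, -2, -1, 2]]^T, v_2 = [[1, 2, 2, -2]]^T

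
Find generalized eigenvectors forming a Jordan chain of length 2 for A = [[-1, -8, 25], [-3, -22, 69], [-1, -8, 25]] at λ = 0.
We seek v_1 ∈ ker(A^2) \ ker(A), then set v_{i+1} = A v_i.

One such chain is v_1 = [[2, 3, 1]]^T, v_2 = [[-1, -3, -1]]^T. Check: A v_2 = [[0, 0, 0]]^T = 0.

v_1 = [[2, 3, 1]]^T, v_2 = [[-1, -3, -1]]^T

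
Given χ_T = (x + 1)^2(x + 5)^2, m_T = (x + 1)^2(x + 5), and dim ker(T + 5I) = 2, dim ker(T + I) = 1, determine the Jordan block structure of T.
Jordan blocks: (-5, 1), (-5, 1), (-1, 2)

λ = -5: algebraic multiplicity 2 (exponent in χ_T), largest block size 1 (exponent in m_T), 2 blocks (geometric multiplicity). These force block sizes [1, 1].
λ = -1: algebraic multiplicity 2 (exponent in χ_T), largest block size 2 (exponent in m_T), 1 block (geometric multiplicity). This forces block sizes [2].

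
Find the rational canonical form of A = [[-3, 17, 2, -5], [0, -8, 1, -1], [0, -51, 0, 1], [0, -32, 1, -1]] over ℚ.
The invariant factors of A (the non-unit diagonal entries of the Smith normal form of xI - A over ℚ[x]) are x + 3, (x + 2)(x + 3)(x + 4), each dividing the next. The characteristic polynomial is their product, (x + 2)(x + 3)^2(x + 4).

The rational canonical form is the block-diagonal matrix of companion matrices C(f_i):
R = [[-3, 0, 0, 0], [0, 0, 0, -24], [0, 1, 0, -26], [0, 0, 1, -9]].

R = [[-3, 0, 0, 0], [0, 0, 0, -24], [0, 1, 0, -26], [0, 0, 1, -9]]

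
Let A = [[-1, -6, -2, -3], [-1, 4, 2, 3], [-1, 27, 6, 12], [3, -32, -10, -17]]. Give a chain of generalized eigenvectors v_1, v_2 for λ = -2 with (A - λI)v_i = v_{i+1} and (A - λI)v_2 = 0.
We seek v_1 ∈ ker((A + 2I)^2) \ ker(A + 2I), then set v_{i+1} = (A + 2I) v_i.

One such chain is v_1 = [[1, 0, 0, 0]]^T, v_2 = [[1, -1, -1, 3]]^T. Check: (A + 2I) v_2 = [[0, 0, 0, 0]]^T = 0.

v_1 = [[1, 0, 0, 0]]^T, v_2 = [[1, -1, -1, 3]]^T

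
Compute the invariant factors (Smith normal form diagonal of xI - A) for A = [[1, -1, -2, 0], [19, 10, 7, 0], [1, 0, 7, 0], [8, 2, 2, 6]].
The Jordan structure of A has elementary divisors (x - 6)^3, (x - 6). Arranging the block sizes at each eigenvalue in decreasing order and taking row products gives the invariant factors.

Invariant factors (smallest first, each dividing the next): x - 6, (x - 6)^3.

Check: the last factor (x - 6)^3 is the minimal polynomial, and the product (x - 6)^4 is the characteristic polynomial.

x - 6, (x - 6)^3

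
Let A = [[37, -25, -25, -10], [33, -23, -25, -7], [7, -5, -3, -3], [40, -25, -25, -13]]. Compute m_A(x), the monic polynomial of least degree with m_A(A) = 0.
m_A(x) = (x - 2)^2(x + 3)

The characteristic polynomial factors as (x - 2)^2(x + 3)^2. The minimal polynomial is ∏(x - λ)^{k_λ} where k_λ is the size of the largest Jordan block at λ.

For λ = -3: rank(A + 3I) = 2, and the largest Jordan block has size 1 (the smallest k with rank((A + 3I)^k) = rank((A + 3I)^(k+1))).
For λ = 2: rank(A - 2I) = 3, and the largest Jordan block has size 2 (the smallest k with rank((A - 2I)^k) = rank((A - 2I)^(k+1))).

So m_A(x) = (x - 2)^2(x + 3).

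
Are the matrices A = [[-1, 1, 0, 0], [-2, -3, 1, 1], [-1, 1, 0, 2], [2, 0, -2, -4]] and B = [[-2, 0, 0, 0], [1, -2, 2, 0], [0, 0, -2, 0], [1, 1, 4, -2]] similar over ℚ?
Yes.

Two matrices over a field are similar if and only if they have the same invariant factors.

Both A and B have characteristic polynomial (x + 2)^4 and minimal polynomial (x + 2)^3. Computing further, both have invariant factors x + 2, (x + 2)^3. Hence A and B are similar.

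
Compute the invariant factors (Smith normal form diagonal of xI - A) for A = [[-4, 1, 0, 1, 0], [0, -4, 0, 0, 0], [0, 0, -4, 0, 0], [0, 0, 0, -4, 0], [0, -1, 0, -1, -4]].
The Jordan structure of A has elementary divisors (x + 4)^2, (x + 4), (x + 4), (x + 4). Arranging the block sizes at each eigenvalue in decreasing order and taking row products gives the invariant factors.

Invariant factors (smallest first, each dividing the next): x + 4, x + 4, x + 4, (x + 4)^2.

Check: the last factor (x + 4)^2 is the minimal polynomial, and the product (x + 4)^5 is the characteristic polynomial.

x + 4, x + 4, x + 4, (x + 4)^2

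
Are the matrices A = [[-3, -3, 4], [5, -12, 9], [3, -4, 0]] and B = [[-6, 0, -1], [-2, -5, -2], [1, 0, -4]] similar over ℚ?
No.

Both have characteristic polynomial (x + 5)^3, but the minimal polynomial of A is (x + 5)^3 while the minimal polynomial of B is (x + 5)^2. The minimal polynomial is a similarity invariant, so A and B are not similar.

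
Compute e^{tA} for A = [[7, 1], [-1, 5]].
A has Jordan form J = [[6, 1], [0, 6]] with A = PJP^{-1}, so e^{tA} = P e^{tJ} P^{-1}.

For a Jordan block J_k(λ), e^{tJ_k(λ)} = e^{λt} · (I + tN + t^2 N^2/2! + ... + t^{k-1} N^{k-1}/(k-1)!) where N is the nilpotent superdiagonal part.

Assembling the blocks and conjugating back gives the entries of e^{tA} as shown above.

e^{tA} = [[(t + 1)*e^{6*t}, t*e^{6*t}], [-t*e^{6*t}, (1 - t)*e^{6*t}]]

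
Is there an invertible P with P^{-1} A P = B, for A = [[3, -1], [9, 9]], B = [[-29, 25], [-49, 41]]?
Yes.

Two matrices over a field are similar if and only if they have the same invariant factors.

Both A and B have characteristic polynomial (x - 6)^2 and minimal polynomial (x - 6)^2. Computing further, both have invariant factors (x - 6)^2. Hence A and B are similar.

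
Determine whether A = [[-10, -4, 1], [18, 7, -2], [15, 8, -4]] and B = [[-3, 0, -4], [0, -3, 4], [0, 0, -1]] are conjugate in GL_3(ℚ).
Both have characteristic polynomial (x + 1)(x + 3)^2, but the minimal polynomial of A is (x + 1)(x + 3)^2 while the minimal polynomial of B is (x + 1)(x + 3). The minimal polynomial is a similarity invariant, so A and B are not similar.

No.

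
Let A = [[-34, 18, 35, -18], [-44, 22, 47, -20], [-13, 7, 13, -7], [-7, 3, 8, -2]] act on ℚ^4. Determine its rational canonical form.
The invariant factors of A (the non-unit diagonal entries of the Smith normal form of xI - A over ℚ[x]) are (x + 1)(x^3 + 2x + 2), each dividing the next. The characteristic polynomial is their product, (x + 1)(x^3 + 2x + 2).

The rational canonical form is the block-diagonal matrix of companion matrices C(f_i):
R = [[0, 0, 0, -2], [1, 0, 0, -4], [0, 1, 0, -2], [0, 0, 1, -1]].

Note the characteristic polynomial does not split into linear factors over ℚ, so A has no Jordan form over ℚ; the rational canonical form exists over any field.

R = [[0, 0, 0, -2], [1, 0, 0, -4], [0, 1, 0, -2], [0, 0, 1, -1]]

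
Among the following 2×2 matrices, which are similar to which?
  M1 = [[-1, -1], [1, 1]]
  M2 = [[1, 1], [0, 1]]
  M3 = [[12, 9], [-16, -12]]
2 classes: {M1, M3}, {M2}

Characteristic polynomials: χ_{M1} = x^2, χ_{M2} = (x - 1)^2, χ_{M3} = x^2.

{M1, M3}: invariant factors x^2.

{M2}: invariant factors (x - 1)^2.

Matrices are similar if and only if their invariant-factor lists agree; the partition into similarity classes is {M1, M3}, {M2}.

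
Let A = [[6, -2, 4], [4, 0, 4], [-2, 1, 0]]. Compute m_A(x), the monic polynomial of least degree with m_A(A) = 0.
The characteristic polynomial factors as (x - 2)^3. The minimal polynomial is ∏(x - λ)^{k_λ} where k_λ is the size of the largest Jordan block at λ.

For λ = 2: rank(A - 2I) = 1, and the largest Jordan block has size 2 (the smallest k with rank((A - 2I)^k) = rank((A - 2I)^(k+1))).

So m_A(x) = (x - 2)^2.

m_A(x) = (x - 2)^2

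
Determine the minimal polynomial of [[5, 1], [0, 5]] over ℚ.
m_A(x) = (x - 5)^2

The characteristic polynomial factors as (x - 5)^2. The minimal polynomial is ∏(x - λ)^{k_λ} where k_λ is the size of the largest Jordan block at λ.

For λ = 5: rank(A - 5I) = 1, and the largest Jordan block has size 2 (the smallest k with rank((A - 5I)^k) = rank((A - 5I)^(k+1))).

So m_A(x) = (x - 5)^2.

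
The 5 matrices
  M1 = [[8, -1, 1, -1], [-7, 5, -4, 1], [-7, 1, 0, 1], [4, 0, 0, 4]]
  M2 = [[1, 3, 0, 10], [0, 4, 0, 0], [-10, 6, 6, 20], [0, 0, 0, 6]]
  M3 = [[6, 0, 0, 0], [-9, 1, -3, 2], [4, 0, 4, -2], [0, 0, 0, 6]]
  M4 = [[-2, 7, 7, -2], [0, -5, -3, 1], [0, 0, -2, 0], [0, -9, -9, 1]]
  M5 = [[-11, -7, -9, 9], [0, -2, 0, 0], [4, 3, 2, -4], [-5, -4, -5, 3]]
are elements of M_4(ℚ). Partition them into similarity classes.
4 classes: {M1}, {M2, M3}, {M4}, {M5}

Characteristic polynomials: χ_{M1} = (x - 6)^2(x - 4)(x - 1), χ_{M2} = (x - 6)^2(x - 4)(x - 1), χ_{M3} = (x - 6)^2(x - 4)(x - 1), χ_{M4} = (x + 2)^4, χ_{M5} = (x + 2)^4.

{M1}: invariant factors (x - 6)^2(x - 4)(x - 1).

{M2, M3}: invariant factors x - 6, (x - 6)(x - 4)(x - 1).

{M4}: invariant factors x + 2, (x + 2)^3.

{M5}: invariant factors (x + 2)^2, (x + 2)^2.

Matrices are similar if and only if their invariant-factor lists agree; the partition into similarity classes is {M1}, {M2, M3}, {M4}, {M5}.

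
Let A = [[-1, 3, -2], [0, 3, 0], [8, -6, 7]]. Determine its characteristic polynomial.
xI - A = [[x + 1, -3, 2], [0, x - 3, 0], [-8, 6, x - 7]].

Expanding det(xI - A) along the first row:
det(xI - A) = + (x + 1)·det([[x - 3, 0], [6, x - 7]]) - (-3)·det([[0, 0], [-8, x - 7]]) + (2)·det([[0, x - 3], [-8, 6]]).

Evaluating gives χ_A(x) = x^3 - 9x^2 + 27x - 27 = (x - 3)^3.

χ_A(x) = (x - 3)^3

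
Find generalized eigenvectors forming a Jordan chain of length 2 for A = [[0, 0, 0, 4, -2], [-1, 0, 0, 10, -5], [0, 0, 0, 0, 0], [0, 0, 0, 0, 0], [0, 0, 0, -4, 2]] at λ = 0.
We seek v_1 ∈ ker(A^2) \ ker(A), then set v_{i+1} = A v_i.

One such chain is v_1 = [[1, 2, 0, 0, 0]]^T, v_2 = [[0, -1, 0, 0, 0]]^T. Check: A v_2 = [[0, 0, 0, 0, 0]]^T = 0.

v_1 = [[1, 2, 0, 0, 0]]^T, v_2 = [[0, -1, 0, 0, 0]]^T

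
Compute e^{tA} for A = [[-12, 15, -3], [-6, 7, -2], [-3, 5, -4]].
A has Jordan form J = [[-3, 1, 0], [0, -3, 0], [0, 0, -3]] with A = PJP^{-1}, so e^{tA} = P e^{tJ} P^{-1}.

For a Jordan block J_k(λ), e^{tJ_k(λ)} = e^{λt} · (I + tN + t^2 N^2/2! + ... + t^{k-1} N^{k-1}/(k-1)!) where N is the nilpotent superdiagonal part.

Assembling the blocks and conjugating back gives the entries of e^{tA} as shown above.

e^{tA} = [[(1 - 9*t)*e^{-3*t}, 15*t*e^{-3*t}, -3*t*e^{-3*t}], [-6*t*e^{-3*t}, (10*t + 1)*e^{-3*t}, -2*t*e^{-3*t}], [-3*t*e^{-3*t}, 5*t*e^{-3*t}, (1 - t)*e^{-3*t}]]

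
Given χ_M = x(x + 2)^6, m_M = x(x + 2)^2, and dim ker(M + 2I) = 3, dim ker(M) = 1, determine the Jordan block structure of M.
Jordan blocks: (-2, 2), (-2, 2), (-2, 2), (0, 1)

λ = -2: algebraic multiplicity 6 (exponent in χ_M), largest block size 2 (exponent in m_M), 3 blocks (geometric multiplicity). These force block sizes [2, 2, 2].
λ = 0: algebraic multiplicity 1 (exponent in χ_M), largest block size 1 (exponent in m_M), 1 block (geometric multiplicity). This forces block sizes [1].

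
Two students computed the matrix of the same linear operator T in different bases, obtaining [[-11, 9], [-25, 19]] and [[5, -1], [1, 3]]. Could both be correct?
Two matrices over a field are similar if and only if they have the same invariant factors.

Both A and B have characteristic polynomial (x - 4)^2 and minimal polynomial (x - 4)^2. Computing further, both have invariant factors (x - 4)^2. Hence A and B are similar.

Yes.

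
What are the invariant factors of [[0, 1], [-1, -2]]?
The Jordan structure of A has elementary divisors (x + 1)^2. Arranging the block sizes at each eigenvalue in decreasing order and taking row products gives the invariant factors.

Invariant factors (smallest first, each dividing the next): (x + 1)^2.

Check: the last factor (x + 1)^2 is the minimal polynomial, and the product (x + 1)^2 is the characteristic polynomial.

(x + 1)^2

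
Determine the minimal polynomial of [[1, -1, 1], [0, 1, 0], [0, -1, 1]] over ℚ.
m_A(x) = (x - 1)^3

The characteristic polynomial factors as (x - 1)^3. The minimal polynomial is ∏(x - λ)^{k_λ} where k_λ is the size of the largest Jordan block at λ.

For λ = 1: rank(A - I) = 2, and the largest Jordan block has size 3 (the smallest k with rank((A - I)^k) = rank((A - I)^(k+1))).

So m_A(x) = (x - 1)^3.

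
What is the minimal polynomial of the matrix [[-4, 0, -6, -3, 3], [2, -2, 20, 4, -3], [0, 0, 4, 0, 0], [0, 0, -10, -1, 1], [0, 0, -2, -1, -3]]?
The characteristic polynomial factors as (x - 4)(x + 2)^3(x + 4). The minimal polynomial is ∏(x - λ)^{k_λ} where k_λ is the size of the largest Jordan block at λ.

For λ = -4: rank(A + 4I) = 4, and the largest Jordan block has size 1 (the smallest k with rank((A + 4I)^k) = rank((A + 4I)^(k+1))).
For λ = -2: rank(A + 2I) = 4, and the largest Jordan block has size 3 (the smallest k with rank((A + 2I)^k) = rank((A + 2I)^(k+1))).
For λ = 4: rank(A - 4I) = 4, and the largest Jordan block has size 1 (the smallest k with rank((A - 4I)^k) = rank((A - 4I)^(k+1))).

So m_A(x) = (x - 4)(x + 2)^3(x + 4).

m_A(x) = (x - 4)(x + 2)^3(x + 4)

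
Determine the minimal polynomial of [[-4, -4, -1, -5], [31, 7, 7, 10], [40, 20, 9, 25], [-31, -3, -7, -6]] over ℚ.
The characteristic polynomial factors as (x - 4)^2(x + 1)^2. The minimal polynomial is ∏(x - λ)^{k_λ} where k_λ is the size of the largest Jordan block at λ.

For λ = -1: rank(A + I) = 3, and the largest Jordan block has size 2 (the smallest k with rank((A + I)^k) = rank((A + I)^(k+1))).
For λ = 4: rank(A - 4I) = 2, and the largest Jordan block has size 1 (the smallest k with rank((A - 4I)^k) = rank((A - 4I)^(k+1))).

So m_A(x) = (x - 4)(x + 1)^2.

m_A(x) = (x - 4)(x + 1)^2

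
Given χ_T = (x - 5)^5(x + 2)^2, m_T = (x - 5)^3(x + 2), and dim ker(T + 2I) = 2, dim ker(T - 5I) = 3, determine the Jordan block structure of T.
Jordan blocks: (-2, 1), (-2, 1), (5, 3), (5, 1), (5, 1)

λ = -2: algebraic multiplicity 2 (exponent in χ_T), largest block size 1 (exponent in m_T), 2 blocks (geometric multiplicity). These force block sizes [1, 1].
λ = 5: algebraic multiplicity 5 (exponent in χ_T), largest block size 3 (exponent in m_T), 3 blocks (geometric multiplicity). These force block sizes [3, 1, 1].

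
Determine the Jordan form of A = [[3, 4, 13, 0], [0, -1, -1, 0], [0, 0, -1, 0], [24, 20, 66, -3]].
The characteristic polynomial is det(xI - A) = (x - 3)(x + 1)^2(x + 3), so the eigenvalues are -3 (algebraic multiplicity 1), -1 (algebraic multiplicity 2), 3 (algebraic multiplicity 1).

For λ = -3: algebraic multiplicity 1 gives one 1×1 block.

For λ = -1: rank(A + I) = 3, rank((A + I)^2) = 2. The eigenspace has dimension 4 - 3 = 1, so there is 1 Jordan block; the rank sequence gives block sizes [2].

For λ = 3: algebraic multiplicity 1 gives one 1×1 block.

Assembling the blocks gives the Jordan form J above.

J = [[-3, 0, 0, 0], [0, -1, 1, 0], [0, 0, -1, 0], [0, 0, 0, 3]]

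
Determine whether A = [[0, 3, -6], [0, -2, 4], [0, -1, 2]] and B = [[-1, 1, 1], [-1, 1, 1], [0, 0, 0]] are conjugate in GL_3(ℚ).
Yes.

Two matrices over a field are similar if and only if they have the same invariant factors.

Both A and B have characteristic polynomial x^3 and minimal polynomial x^2. Computing further, both have invariant factors x, x^2. Hence A and B are similar.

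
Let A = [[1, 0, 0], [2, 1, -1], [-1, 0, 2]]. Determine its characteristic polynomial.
χ_A(x) = (x - 2)(x - 1)^2

xI - A = [[x - 1, 0, 0], [-2, x - 1, 1], [1, 0, x - 2]].

Expanding det(xI - A) along the first row:
det(xI - A) = + (x - 1)·det([[x - 1, 1], [0, x - 2]]) - (0)·det([[-2, 1], [1, x - 2]]) + (0)·det([[-2, x - 1], [1, 0]]).

Evaluating gives χ_A(x) = x^3 - 4x^2 + 5x - 2 = (x - 2)(x - 1)^2.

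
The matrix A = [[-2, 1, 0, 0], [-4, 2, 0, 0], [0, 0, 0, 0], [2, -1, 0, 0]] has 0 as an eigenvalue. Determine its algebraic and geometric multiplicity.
algebraic multiplicity 4, geometric multiplicity 3

The characteristic polynomial is x^4, so the factor x appears with exponent 4: the algebraic multiplicity is 4.

rank(A) = 1, so the eigenspace has dimension 4 - 1 = 3: the geometric multiplicity is 3.

Since 3 < 4, A is not diagonalizable.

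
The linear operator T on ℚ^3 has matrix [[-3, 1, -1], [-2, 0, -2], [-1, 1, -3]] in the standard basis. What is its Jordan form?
J = [[-2, 1, 0], [0, -2, 0], [0, 0, -2]]

The characteristic polynomial is det(xI - A) = (x + 2)^3, so the eigenvalues are -2 (algebraic multiplicity 3).

For λ = -2: rank(A + 2I) = 1, rank((A + 2I)^2) = 0. The eigenspace has dimension 3 - 1 = 2, so there are 2 Jordan blocks; the rank sequence gives block sizes [2, 1].

Assembling the blocks gives the Jordan form J above.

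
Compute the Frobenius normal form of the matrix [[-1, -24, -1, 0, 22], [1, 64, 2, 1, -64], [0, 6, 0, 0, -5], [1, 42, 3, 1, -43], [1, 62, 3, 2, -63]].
The invariant factors of A (the non-unit diagonal entries of the Smith normal form of xI - A over ℚ[x]) are (x + 3)(x^2 - 2x - 4)^2, each dividing the next. The characteristic polynomial is their product, (x + 3)(x^2 - 2x - 4)^2.

The rational canonical form is the block-diagonal matrix of companion matrices C(f_i):
R = [[0, 0, 0, 0, -48], [1, 0, 0, 0, -64], [0, 1, 0, 0, -4], [0, 0, 1, 0, 16], [0, 0, 0, 1, 1]].

Note the characteristic polynomial does not split into linear factors over ℚ, so A has no Jordan form over ℚ; the rational canonical form exists over any field.

R = [[0, 0, 0, 0, -48], [1, 0, 0, 0, -64], [0, 1, 0, 0, -4], [0, 0, 1, 0, 16], [0, 0, 0, 1, 1]]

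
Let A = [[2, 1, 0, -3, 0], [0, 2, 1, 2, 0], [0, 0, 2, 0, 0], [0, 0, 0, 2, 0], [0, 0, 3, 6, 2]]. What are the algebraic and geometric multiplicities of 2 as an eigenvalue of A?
The characteristic polynomial is (x - 2)^5, so the factor x - 2 appears with exponent 5: the algebraic multiplicity is 5.

rank(A - 2I) = 2, so the eigenspace has dimension 5 - 2 = 3: the geometric multiplicity is 3.

Since 3 < 5, A is not diagonalizable.

algebraic multiplicity 5, geometric multiplicity 3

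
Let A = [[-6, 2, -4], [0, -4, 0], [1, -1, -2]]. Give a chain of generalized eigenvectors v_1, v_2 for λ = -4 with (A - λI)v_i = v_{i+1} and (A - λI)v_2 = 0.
We seek v_1 ∈ ker((A + 4I)^2) \ ker(A + 4I), then set v_{i+1} = (A + 4I) v_i.

One such chain is v_1 = [[0, 1, 0]]^T, v_2 = [[2, 0, -1]]^T. Check: (A + 4I) v_2 = [[0, 0, 0]]^T = 0.

v_1 = [[0, 1, 0]]^T, v_2 = [[2, 0, -1]]^T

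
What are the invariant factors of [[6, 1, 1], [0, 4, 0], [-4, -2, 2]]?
The Jordan structure of A has elementary divisors (x - 4)^2, (x - 4). Arranging the block sizes at each eigenvalue in decreasing order and taking row products gives the invariant factors.

Invariant factors (smallest first, each dividing the next): x - 4, (x - 4)^2.

Check: the last factor (x - 4)^2 is the minimal polynomial, and the product (x - 4)^3 is the characteristic polynomial.

x - 4, (x - 4)^2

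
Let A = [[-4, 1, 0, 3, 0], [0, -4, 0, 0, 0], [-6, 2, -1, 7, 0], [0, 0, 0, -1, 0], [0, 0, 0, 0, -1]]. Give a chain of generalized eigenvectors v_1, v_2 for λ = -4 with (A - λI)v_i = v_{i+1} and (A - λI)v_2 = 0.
We seek v_1 ∈ ker((A + 4I)^2) \ ker(A + 4I), then set v_{i+1} = (A + 4I) v_i.

One such chain is v_1 = [[0, 1, 0, 0, 0]]^T, v_2 = [[1, 0, 2, 0, 0]]^T. Check: (A + 4I) v_2 = [[0, 0, 0, 0, 0]]^T = 0.

v_1 = [[0, 1, 0, 0, 0]]^T, v_2 = [[1, 0, 2, 0, 0]]^T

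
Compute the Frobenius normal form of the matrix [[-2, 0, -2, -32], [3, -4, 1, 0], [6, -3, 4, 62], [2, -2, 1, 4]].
The invariant factors of A (the non-unit diagonal entries of the Smith normal form of xI - A over ℚ[x]) are (x^2 - x - 4)^2, each dividing the next. The characteristic polynomial is their product, (x^2 - x - 4)^2.

The rational canonical form is the block-diagonal matrix of companion matrices C(f_i):
R = [[0, 0, 0, -16], [1, 0, 0, -8], [0, 1, 0, 7], [0, 0, 1, 2]].

Note the characteristic polynomial does not split into linear factors over ℚ, so A has no Jordan form over ℚ; the rational canonical form exists over any field.

R = [[0, 0, 0, -16], [1, 0, 0, -8], [0, 1, 0, 7], [0, 0, 1, 2]]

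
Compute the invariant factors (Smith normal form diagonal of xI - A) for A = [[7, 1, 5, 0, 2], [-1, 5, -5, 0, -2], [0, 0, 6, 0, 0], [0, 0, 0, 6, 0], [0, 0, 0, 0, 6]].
The Jordan structure of A has elementary divisors (x - 6)^2, (x - 6), (x - 6), (x - 6). Arranging the block sizes at each eigenvalue in decreasing order and taking row products gives the invariant factors.

Invariant factors (smallest first, each dividing the next): x - 6, x - 6, x - 6, (x - 6)^2.

Check: the last factor (x - 6)^2 is the minimal polynomial, and the product (x - 6)^5 is the characteristic polynomial.

x - 6, x - 6, x - 6, (x - 6)^2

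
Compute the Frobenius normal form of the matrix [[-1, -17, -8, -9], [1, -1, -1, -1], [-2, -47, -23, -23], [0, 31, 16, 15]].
The invariant factors of A (the non-unit diagonal entries of the Smith normal form of xI - A over ℚ[x]) are x^2(x + 5)^2, each dividing the next. The characteristic polynomial is their product, x^2(x + 5)^2.

The rational canonical form is the block-diagonal matrix of companion matrices C(f_i):
R = [[0, 0, 0, 0], [1, 0, 0, 0], [0, 1, 0, -25], [0, 0, 1, -10]].

R = [[0, 0, 0, 0], [1, 0, 0, 0], [0, 1, 0, -25], [0, 0, 1, -10]]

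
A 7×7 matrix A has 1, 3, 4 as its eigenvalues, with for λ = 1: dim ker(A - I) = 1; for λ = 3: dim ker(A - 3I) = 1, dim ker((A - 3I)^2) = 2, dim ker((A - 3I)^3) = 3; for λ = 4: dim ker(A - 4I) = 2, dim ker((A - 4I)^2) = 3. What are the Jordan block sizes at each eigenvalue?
Jordan blocks: (1, 1), (3, 3), (4, 2), (4, 1)

λ = 1: successive nullity increments [1] count blocks of size ≥ k; block sizes are [1].
λ = 3: successive nullity increments [1, 1, 1] count blocks of size ≥ k; block sizes are [3].
λ = 4: successive nullity increments [2, 1] count blocks of size ≥ k; block sizes are [2, 1].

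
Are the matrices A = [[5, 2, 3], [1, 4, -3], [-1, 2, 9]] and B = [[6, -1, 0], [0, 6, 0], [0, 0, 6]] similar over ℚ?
Yes.

Two matrices over a field are similar if and only if they have the same invariant factors.

Both A and B have characteristic polynomial (x - 6)^3 and minimal polynomial (x - 6)^2. Computing further, both have invariant factors x - 6, (x - 6)^2. Hence A and B are similar.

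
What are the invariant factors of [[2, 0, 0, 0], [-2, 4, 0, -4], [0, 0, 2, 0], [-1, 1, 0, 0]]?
x - 2, x - 2, (x - 2)^2

The Jordan structure of A has elementary divisors (x - 2)^2, (x - 2), (x - 2). Arranging the block sizes at each eigenvalue in decreasing order and taking row products gives the invariant factors.

Invariant factors (smallest first, each dividing the next): x - 2, x - 2, (x - 2)^2.

Check: the last factor (x - 2)^2 is the minimal polynomial, and the product (x - 2)^4 is the characteristic polynomial.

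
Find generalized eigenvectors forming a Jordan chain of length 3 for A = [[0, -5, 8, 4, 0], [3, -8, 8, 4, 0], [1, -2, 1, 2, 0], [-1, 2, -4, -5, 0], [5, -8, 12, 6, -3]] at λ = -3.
We seek v_1 ∈ ker((A + 3I)^3) \ ker((A + 3I)^2), then set v_{i+1} = (A + 3I) v_i.

One such chain is v_1 = [[2, 1, 1, -2, 4]]^T, v_2 = [[1, 1, 0, 0, 2]]^T, v_3 = [[-2, -2, -1, 1, -3]]^T. Check: (A + 3I) v_3 = [[0, 0, 0, 0, 0]]^T = 0.

v_1 = [[2, 1, 1, -2, 4]]^T, v_2 = [[1, 1, 0, 0, 2]]^T, v_3 = [[-2, -2, -1, 1, -3]]^T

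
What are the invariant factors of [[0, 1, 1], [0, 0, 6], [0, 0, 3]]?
The Jordan structure of A has elementary divisors x^2, (x - 3). Arranging the block sizes at each eigenvalue in decreasing order and taking row products gives the invariant factors.

Invariant factors (smallest first, each dividing the next): x^2(x - 3).

Check: the last factor x^2(x - 3) is the minimal polynomial, and the product x^2(x - 3) is the characteristic polynomial.

x^2(x - 3)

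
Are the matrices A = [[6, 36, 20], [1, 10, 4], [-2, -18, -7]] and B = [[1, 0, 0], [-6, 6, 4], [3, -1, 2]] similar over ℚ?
Two matrices over a field are similar if and only if they have the same invariant factors.

Both A and B have characteristic polynomial (x - 4)^2(x - 1) and minimal polynomial (x - 4)^2(x - 1). Computing further, both have invariant factors (x - 4)^2(x - 1). Hence A and B are similar.

Yes.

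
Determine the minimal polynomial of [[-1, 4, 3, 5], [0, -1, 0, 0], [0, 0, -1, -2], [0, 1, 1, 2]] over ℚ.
m_A(x) = x(x - 1)(x + 1)^2

The characteristic polynomial factors as x(x - 1)(x + 1)^2. The minimal polynomial is ∏(x - λ)^{k_λ} where k_λ is the size of the largest Jordan block at λ.

For λ = -1: rank(A + I) = 3, and the largest Jordan block has size 2 (the smallest k with rank((A + I)^k) = rank((A + I)^(k+1))).
For λ = 0: rank(A) = 3, and the largest Jordan block has size 1 (the smallest k with rank(A^k) = rank(A^(k+1))).
For λ = 1: rank(A - I) = 3, and the largest Jordan block has size 1 (the smallest k with rank((A - I)^k) = rank((A - I)^(k+1))).

So m_A(x) = x(x - 1)(x + 1)^2.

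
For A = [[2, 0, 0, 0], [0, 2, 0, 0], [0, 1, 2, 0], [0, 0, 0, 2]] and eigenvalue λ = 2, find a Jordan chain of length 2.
We seek v_1 ∈ ker((A - 2I)^2) \ ker(A - 2I), then set v_{i+1} = (A - 2I) v_i.

One such chain is v_1 = [[3, 1, -3, 4]]^T, v_2 = [[0, 0, 1, 0]]^T. Check: (A - 2I) v_2 = [[0, 0, 0, 0]]^T = 0.

v_1 = [[3, 1, -3, 4]]^T, v_2 = [[0, 0, 1, 0]]^T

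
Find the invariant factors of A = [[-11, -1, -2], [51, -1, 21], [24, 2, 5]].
The Jordan structure of A has elementary divisors (x + 4)^2, (x - 1). Arranging the block sizes at each eigenvalue in decreasing order and taking row products gives the invariant factors.

Invariant factors (smallest first, each dividing the next): (x - 1)(x + 4)^2.

Check: the last factor (x - 1)(x + 4)^2 is the minimal polynomial, and the product (x - 1)(x + 4)^2 is the characteristic polynomial.

(x - 1)(x + 4)^2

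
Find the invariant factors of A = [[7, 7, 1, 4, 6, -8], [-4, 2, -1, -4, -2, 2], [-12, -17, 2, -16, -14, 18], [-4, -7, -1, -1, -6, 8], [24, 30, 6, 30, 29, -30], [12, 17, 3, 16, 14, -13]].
x - 5, (x - 5)(x - 3), (x - 5)^2(x - 3)

The Jordan structure of A has elementary divisors (x - 3), (x - 3), (x - 5)^2, (x - 5), (x - 5). Arranging the block sizes at each eigenvalue in decreasing order and taking row products gives the invariant factors.

Invariant factors (smallest first, each dividing the next): x - 5, (x - 5)(x - 3), (x - 5)^2(x - 3).

Check: the last factor (x - 5)^2(x - 3) is the minimal polynomial, and the product (x - 5)^4(x - 3)^2 is the characteristic polynomial.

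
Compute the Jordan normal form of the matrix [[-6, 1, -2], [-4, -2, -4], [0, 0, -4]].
J = [[-4, 1, 0], [0, -4, 0], [0, 0, -4]]

The characteristic polynomial is det(xI - A) = (x + 4)^3, so the eigenvalues are -4 (algebraic multiplicity 3).

For λ = -4: rank(A + 4I) = 1, rank((A + 4I)^2) = 0. The eigenspace has dimension 3 - 1 = 2, so there are 2 Jordan blocks; the rank sequence gives block sizes [2, 1].

Assembling the blocks gives the Jordan form J above.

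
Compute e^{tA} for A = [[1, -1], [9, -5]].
e^{tA} = [[(3*t + 1)*e^{-2*t}, -t*e^{-2*t}], [9*t*e^{-2*t}, (1 - 3*t)*e^{-2*t}]]

A has Jordan form J = [[-2, 1], [0, -2]] with A = PJP^{-1}, so e^{tA} = P e^{tJ} P^{-1}.

For a Jordan block J_k(λ), e^{tJ_k(λ)} = e^{λt} · (I + tN + t^2 N^2/2! + ... + t^{k-1} N^{k-1}/(k-1)!) where N is the nilpotent superdiagonal part.

Assembling the blocks and conjugating back gives the entries of e^{tA} as shown above.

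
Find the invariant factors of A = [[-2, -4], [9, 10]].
(x - 4)^2

The Jordan structure of A has elementary divisors (x - 4)^2. Arranging the block sizes at each eigenvalue in decreasing order and taking row products gives the invariant factors.

Invariant factors (smallest first, each dividing the next): (x - 4)^2.

Check: the last factor (x - 4)^2 is the minimal polynomial, and the product (x - 4)^2 is the characteristic polynomial.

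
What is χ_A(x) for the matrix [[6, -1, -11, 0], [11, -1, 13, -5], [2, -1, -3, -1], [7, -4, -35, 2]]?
χ_A(x) = (x - 5)^2(x + 3)^2

xI - A = [[x - 6, 1, 11, 0], [-11, x + 1, -13, 5], [-2, 1, x + 3, 1], [-7, 4, 35, x - 2]].

Expanding det(xI - A) along the first row:
det(xI - A) = + (x - 6)·det([[x + 1, -13, 5], [1, x + 3, 1], [4, 35, x - 2]]) - (1)·det([[-11, -13, 5], [-2, x + 3, 1], [-7, 35, x - 2]]) + (11)·det([[-11, x + 1, 5], [-2, 1, 1], [-7, 4, x - 2]]) - (0)·det([[-11, x + 1, -13], [-2, 1, x + 3], [-7, 4, 35]]).

Evaluating gives χ_A(x) = x^4 - 4x^3 - 26x^2 + 60x + 225 = (x - 5)^2(x + 3)^2.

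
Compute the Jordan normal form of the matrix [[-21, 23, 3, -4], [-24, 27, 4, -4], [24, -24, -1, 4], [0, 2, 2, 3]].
J = [[-1, 0, 0, 0], [0, 3, 1, 0], [0, 0, 3, 0], [0, 0, 0, 3]]

The characteristic polynomial is det(xI - A) = (x - 3)^3(x + 1), so the eigenvalues are -1 (algebraic multiplicity 1), 3 (algebraic multiplicity 3).

For λ = -1: algebraic multiplicity 1 gives one 1×1 block.

For λ = 3: rank(A - 3I) = 2, rank((A - 3I)^2) = 1. The eigenspace has dimension 4 - 2 = 2, so there are 2 Jordan blocks; the rank sequence gives block sizes [2, 1].

Assembling the blocks gives the Jordan form J above.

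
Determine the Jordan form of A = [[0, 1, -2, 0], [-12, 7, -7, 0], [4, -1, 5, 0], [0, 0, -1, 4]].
The characteristic polynomial is det(xI - A) = (x - 4)^4, so the eigenvalues are 4 (algebraic multiplicity 4).

For λ = 4: rank(A - 4I) = 2, rank((A - 4I)^2) = 1, rank((A - 4I)^3) = 0. The eigenspace has dimension 4 - 2 = 2, so there are 2 Jordan blocks; the rank sequence gives block sizes [3, 1].

Assembling the blocks gives the Jordan form J above.

J = [[4, 1, 0, 0], [0, 4, 1, 0], [0, 0, 4, 0], [0, 0, 0, 4]]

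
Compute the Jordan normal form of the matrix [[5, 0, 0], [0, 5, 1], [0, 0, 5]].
The characteristic polynomial is det(xI - A) = (x - 5)^3, so the eigenvalues are 5 (algebraic multiplicity 3).

For λ = 5: rank(A - 5I) = 1, rank((A - 5I)^2) = 0. The eigenspace has dimension 3 - 1 = 2, so there are 2 Jordan blocks; the rank sequence gives block sizes [2, 1].

Assembling the blocks gives the Jordan form J above.

J = [[5, 1, 0], [0, 5, 0], [0, 0, 5]]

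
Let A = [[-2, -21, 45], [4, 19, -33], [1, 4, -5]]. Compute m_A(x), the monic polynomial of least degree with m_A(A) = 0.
m_A(x) = (x - 4)^3

The characteristic polynomial factors as (x - 4)^3. The minimal polynomial is ∏(x - λ)^{k_λ} where k_λ is the size of the largest Jordan block at λ.

For λ = 4: rank(A - 4I) = 2, and the largest Jordan block has size 3 (the smallest k with rank((A - 4I)^k) = rank((A - 4I)^(k+1))).

So m_A(x) = (x - 4)^3.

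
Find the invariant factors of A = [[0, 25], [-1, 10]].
(x - 5)^2

The Jordan structure of A has elementary divisors (x - 5)^2. Arranging the block sizes at each eigenvalue in decreasing order and taking row products gives the invariant factors.

Invariant factors (smallest first, each dividing the next): (x - 5)^2.

Check: the last factor (x - 5)^2 is the minimal polynomial, and the product (x - 5)^2 is the characteristic polynomial.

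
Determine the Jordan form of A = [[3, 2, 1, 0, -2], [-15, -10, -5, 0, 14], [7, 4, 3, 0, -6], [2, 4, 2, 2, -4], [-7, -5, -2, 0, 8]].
The characteristic polynomial is det(xI - A) = x^2(x - 2)^3, so the eigenvalues are 0 (algebraic multiplicity 2), 2 (algebraic multiplicity 3).

For λ = 0: rank(A) = 4, rank(A^2) = 3. The eigenspace has dimension 5 - 4 = 1, so there is 1 Jordan block; the rank sequence gives block sizes [2].

For λ = 2: rank(A - 2I) = 3, rank((A - 2I)^2) = 2. The eigenspace has dimension 5 - 3 = 2, so there are 2 Jordan blocks; the rank sequence gives block sizes [2, 1].

Assembling the blocks gives the Jordan form J above.

J = [[0, 1, 0, 0, 0], [0, 0, 0, 0, 0], [0, 0, 2, 1, 0], [0, 0, 0, 2, 0], [0, 0, 0, 0, 2]]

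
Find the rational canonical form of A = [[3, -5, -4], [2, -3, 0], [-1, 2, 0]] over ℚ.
The invariant factors of A (the non-unit diagonal entries of the Smith normal form of xI - A over ℚ[x]) are x^3 - 3x + 4, each dividing the next. The characteristic polynomial is their product, x^3 - 3x + 4.

The rational canonical form is the block-diagonal matrix of companion matrices C(f_i):
R = [[0, 0, -4], [1, 0, 3], [0, 1, 0]].

Note the characteristic polynomial does not split into linear factors over ℚ, so A has no Jordan form over ℚ; the rational canonical form exists over any field.

R = [[0, 0, -4], [1, 0, 3], [0, 1, 0]]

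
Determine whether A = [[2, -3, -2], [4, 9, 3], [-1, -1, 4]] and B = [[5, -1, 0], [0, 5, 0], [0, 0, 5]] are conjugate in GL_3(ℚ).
No.

Both have characteristic polynomial (x - 5)^3, but the minimal polynomial of A is (x - 5)^3 while the minimal polynomial of B is (x - 5)^2. The minimal polynomial is a similarity invariant, so A and B are not similar.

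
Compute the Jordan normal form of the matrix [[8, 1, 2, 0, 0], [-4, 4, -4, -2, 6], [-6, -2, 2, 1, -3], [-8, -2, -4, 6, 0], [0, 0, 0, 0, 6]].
The characteristic polynomial is det(xI - A) = (x - 6)^3(x - 4)^2, so the eigenvalues are 4 (algebraic multiplicity 2), 6 (algebraic multiplicity 3).

For λ = 4: rank(A - 4I) = 4, rank((A - 4I)^2) = 3. The eigenspace has dimension 5 - 4 = 1, so there is 1 Jordan block; the rank sequence gives block sizes [2].

For λ = 6: rank(A - 6I) = 3, rank((A - 6I)^2) = 2. The eigenspace has dimension 5 - 3 = 2, so there are 2 Jordan blocks; the rank sequence gives block sizes [2, 1].

Assembling the blocks gives the Jordan form J above.

J = [[4, 1, 0, 0, 0], [0, 4, 0, 0, 0], [0, 0, 6, 1, 0], [0, 0, 0, 6, 0], [0, 0, 0, 0, 6]]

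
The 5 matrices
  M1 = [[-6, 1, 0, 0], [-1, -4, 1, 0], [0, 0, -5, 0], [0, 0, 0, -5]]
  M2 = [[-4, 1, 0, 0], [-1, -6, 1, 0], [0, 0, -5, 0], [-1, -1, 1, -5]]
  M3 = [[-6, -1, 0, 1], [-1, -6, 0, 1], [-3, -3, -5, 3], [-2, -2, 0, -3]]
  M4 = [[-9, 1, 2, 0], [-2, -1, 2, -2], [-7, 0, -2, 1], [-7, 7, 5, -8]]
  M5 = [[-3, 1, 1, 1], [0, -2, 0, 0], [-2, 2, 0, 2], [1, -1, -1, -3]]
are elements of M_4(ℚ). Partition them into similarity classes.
4 classes: {M1, M2}, {M3}, {M4}, {M5}

Characteristic polynomials: χ_{M1} = (x + 5)^4, χ_{M2} = (x + 5)^4, χ_{M3} = (x + 5)^4, χ_{M4} = (x + 5)^4, χ_{M5} = (x + 2)^4.

{M1, M2}: invariant factors x + 5, (x + 5)^3.

{M3}: invariant factors x + 5, x + 5, (x + 5)^2.

{M4}: invariant factors (x + 5)^2, (x + 5)^2.

{M5}: invariant factors x + 2, x + 2, (x + 2)^2.

Matrices are similar if and only if their invariant-factor lists agree; the partition into similarity classes is {M1, M2}, {M3}, {M4}, {M5}.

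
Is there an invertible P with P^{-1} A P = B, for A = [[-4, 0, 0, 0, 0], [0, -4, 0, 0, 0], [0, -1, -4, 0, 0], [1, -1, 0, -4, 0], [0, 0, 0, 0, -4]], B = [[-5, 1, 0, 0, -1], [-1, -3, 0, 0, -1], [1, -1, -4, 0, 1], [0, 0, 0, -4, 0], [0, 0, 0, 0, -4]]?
Both have characteristic polynomial (x + 4)^5 and minimal polynomial (x + 4)^2. But rank(A + 4I) = 2 for A while rank(B + 4I) = 1 for B, so the number of Jordan blocks at λ = -4 differs. A and B are not similar.

No.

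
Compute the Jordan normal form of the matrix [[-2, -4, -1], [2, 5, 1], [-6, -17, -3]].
The characteristic polynomial is det(xI - A) = x^3, so the eigenvalues are 0 (algebraic multiplicity 3).

For λ = 0: rank(A) = 2, rank(A^2) = 1, rank(A^3) = 0. The eigenspace has dimension 3 - 2 = 1, so there is 1 Jordan block; the rank sequence gives block sizes [3].

Assembling the blocks gives the Jordan form J above.

J = [[0, 1, 0], [0, 0, 1], [0, 0, 0]]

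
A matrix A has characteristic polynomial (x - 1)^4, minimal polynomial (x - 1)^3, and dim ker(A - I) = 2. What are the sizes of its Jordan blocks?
λ = 1: algebraic multiplicity 4 (exponent in χ_A), largest block size 3 (exponent in m_A), 2 blocks (geometric multiplicity). These force block sizes [3, 1].

Jordan blocks: (1, 3), (1, 1)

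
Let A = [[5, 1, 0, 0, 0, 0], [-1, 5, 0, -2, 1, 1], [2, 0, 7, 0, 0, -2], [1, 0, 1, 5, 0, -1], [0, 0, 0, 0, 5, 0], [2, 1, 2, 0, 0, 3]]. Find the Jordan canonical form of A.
J = [[5, 1, 0, 0, 0, 0], [0, 5, 1, 0, 0, 0], [0, 0, 5, 0, 0, 0], [0, 0, 0, 5, 1, 0], [0, 0, 0, 0, 5, 0], [0, 0, 0, 0, 0, 5]]

The characteristic polynomial is det(xI - A) = (x - 5)^6, so the eigenvalues are 5 (algebraic multiplicity 6).

For λ = 5: rank(A - 5I) = 3, rank((A - 5I)^2) = 1, rank((A - 5I)^3) = 0. The eigenspace has dimension 6 - 3 = 3, so there are 3 Jordan blocks; the rank sequence gives block sizes [3, 2, 1].

Assembling the blocks gives the Jordan form J above.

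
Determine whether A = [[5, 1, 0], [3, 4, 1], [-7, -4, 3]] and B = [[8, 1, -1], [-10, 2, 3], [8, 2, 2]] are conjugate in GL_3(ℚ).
Yes.

Two matrices over a field are similar if and only if they have the same invariant factors.

Both A and B have characteristic polynomial (x - 4)^3 and minimal polynomial (x - 4)^3. Computing further, both have invariant factors (x - 4)^3. Hence A and B are similar.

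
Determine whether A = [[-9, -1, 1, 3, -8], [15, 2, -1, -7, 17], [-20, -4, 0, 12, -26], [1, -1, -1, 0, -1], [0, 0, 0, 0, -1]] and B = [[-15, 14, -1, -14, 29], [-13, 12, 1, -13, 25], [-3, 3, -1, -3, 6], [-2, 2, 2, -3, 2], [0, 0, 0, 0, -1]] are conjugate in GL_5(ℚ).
No.

Both have characteristic polynomial (x + 1)^4(x + 4), but the minimal polynomial of A is (x + 1)^3(x + 4) while the minimal polynomial of B is (x + 1)^2(x + 4). The minimal polynomial is a similarity invariant, so A and B are not similar.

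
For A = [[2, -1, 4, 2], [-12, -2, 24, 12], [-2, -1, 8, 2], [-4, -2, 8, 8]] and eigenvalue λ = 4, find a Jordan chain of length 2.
v_1 = [[0, 1, 0, 0]]^T, v_2 = [[-1, -6, -1, -2]]^T

We seek v_1 ∈ ker((A - 4I)^2) \ ker(A - 4I), then set v_{i+1} = (A - 4I) v_i.

One such chain is v_1 = [[0, 1, 0, 0]]^T, v_2 = [[-1, -6, -1, -2]]^T. Check: (A - 4I) v_2 = [[0, 0, 0, 0]]^T = 0.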